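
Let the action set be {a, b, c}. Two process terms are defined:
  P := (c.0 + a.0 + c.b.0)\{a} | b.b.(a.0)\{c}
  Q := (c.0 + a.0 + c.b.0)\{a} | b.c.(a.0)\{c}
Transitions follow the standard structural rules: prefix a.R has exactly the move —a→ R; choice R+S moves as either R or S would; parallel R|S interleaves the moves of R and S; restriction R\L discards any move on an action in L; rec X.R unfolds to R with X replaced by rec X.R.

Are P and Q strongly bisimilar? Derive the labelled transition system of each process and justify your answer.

NO

P's transition system — 12 states:
  u0 = (c.0 + a.0 + c.b.0)\{a} | b.b.(a.0)\{c} :: =b=> u1, =c=> u2, =c=> u3
  u1 = (c.0 + a.0 + c.b.0)\{a} | b.(a.0)\{c} :: =b=> u4, =c=> u5, =c=> u6
  u2 = (b.0)\{a} | b.b.(a.0)\{c} :: =b=> u3, =b=> u5
  u3 = 0\{a} | b.b.(a.0)\{c} :: =b=> u6
  u4 = (c.0 + a.0 + c.b.0)\{a} | (a.0)\{c} :: =a=> u7, =c=> u8, =c=> u9
  u5 = (b.0)\{a} | b.(a.0)\{c} :: =b=> u6, =b=> u8
  u6 = 0\{a} | b.(a.0)\{c} :: =b=> u9
  u7 = (c.0 + a.0 + c.b.0)\{a} | 0\{c} :: =c=> u10, =c=> u11
  u8 = (b.0)\{a} | (a.0)\{c} :: =a=> u10, =b=> u9
  u9 = 0\{a} | (a.0)\{c} :: =a=> u11
  u10 = (b.0)\{a} | 0\{c} :: =b=> u11
  u11 = 0\{a} | 0\{c} :: ·
Q's transition system — 12 states:
  v0 = (c.0 + a.0 + c.b.0)\{a} | b.c.(a.0)\{c} :: =b=> v1, =c=> v2, =c=> v3
  v1 = (c.0 + a.0 + c.b.0)\{a} | c.(a.0)\{c} :: =c=> v4, =c=> v5, =c=> v6
  v2 = (b.0)\{a} | b.c.(a.0)\{c} :: =b=> v3, =b=> v4
  v3 = 0\{a} | b.c.(a.0)\{c} :: =b=> v6
  v4 = (b.0)\{a} | c.(a.0)\{c} :: =b=> v6, =c=> v7
  v5 = (c.0 + a.0 + c.b.0)\{a} | (a.0)\{c} :: =a=> v8, =c=> v7, =c=> v9
  v6 = 0\{a} | c.(a.0)\{c} :: =c=> v9
  v7 = (b.0)\{a} | (a.0)\{c} :: =a=> v10, =b=> v9
  v8 = (c.0 + a.0 + c.b.0)\{a} | 0\{c} :: =c=> v10, =c=> v11
  v9 = 0\{a} | (a.0)\{c} :: =a=> v11
  v10 = (b.0)\{a} | 0\{c} :: =b=> v11
  v11 = 0\{a} | 0\{c} :: ·
Coarsest stable partition (strong bisimilarity classes):
  B0 = {u0}
  B1 = {u3}
  B2 = {u6}
  B3 = {u9, v9}
  B4 = {u11, v11}
  B5 = {u2}
  B6 = {u5}
  B7 = {u8, v7}
  B8 = {u10, v10}
  B9 = {u1}
  B10 = {u4, v5}
  B11 = {u7, v8}
  B12 = {v0}
  B13 = {v3}
  B14 = {v6}
  B15 = {v2}
  B16 = {v4}
  B17 = {v1}
u0 ∈ B0, v0 ∈ B12 → different blocks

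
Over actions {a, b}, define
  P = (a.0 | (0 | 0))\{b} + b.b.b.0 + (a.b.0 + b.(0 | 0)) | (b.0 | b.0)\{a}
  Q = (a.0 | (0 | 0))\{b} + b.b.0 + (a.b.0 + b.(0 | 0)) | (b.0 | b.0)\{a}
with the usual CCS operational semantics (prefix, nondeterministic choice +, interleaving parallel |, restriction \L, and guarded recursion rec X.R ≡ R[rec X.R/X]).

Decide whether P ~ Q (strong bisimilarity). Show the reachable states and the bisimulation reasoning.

not bisimilar

Reachable graph of P (20 states):
  s0 = (a.0 | (0 | 0))\{b} + b.b.b.0 + (a.b.0 + b.(0 | 0)) | (b.0 | b.0)\{a} → =a=> s1, =a=> s2, =b=> s3, =b=> s4, =b=> s5, =b=> s6
  s1 = (0 | (0 | 0))\{b} → ∅
  s2 = b.0 | (b.0 | b.0)\{a} → =b=> s7, =b=> s8, =b=> s9
  s3 = (a.b.0 + b.(0 | 0)) | (0 | b.0)\{a} → =a=> s8, =b=> s10, =b=> s11
  s4 = (a.b.0 + b.(0 | 0)) | (b.0 | 0)\{a} → =a=> s9, =b=> s10, =b=> s12
  s5 = 0 | 0 | (b.0 | b.0)\{a} → =b=> s11, =b=> s12
  s6 = b.b.0 → =b=> s13
  s7 = 0 | (b.0 | b.0)\{a} → =b=> s14, =b=> s15
  s8 = b.0 | (0 | b.0)\{a} → =b=> s14, =b=> s16
  s9 = b.0 | (b.0 | 0)\{a} → =b=> s15, =b=> s16
  s10 = (a.b.0 + b.(0 | 0)) | (0 | 0)\{a} → =a=> s16, =b=> s17
  s11 = 0 | 0 | (0 | b.0)\{a} → =b=> s17
  s12 = 0 | 0 | (b.0 | 0)\{a} → =b=> s17
  s13 = b.0 → =b=> s18
  s14 = 0 | (0 | b.0)\{a} → =b=> s19
  s15 = 0 | (b.0 | 0)\{a} → =b=> s19
  s16 = b.0 | (0 | 0)\{a} → =b=> s19
  s17 = 0 | 0 | (0 | 0)\{a} → ∅
  s18 = 0 → ∅
  s19 = 0 | (0 | 0)\{a} → ∅
Reachable graph of Q (19 states):
  t0 = (a.0 | (0 | 0))\{b} + b.b.0 + (a.b.0 + b.(0 | 0)) | (b.0 | b.0)\{a} → =a=> t1, =a=> t2, =b=> t3, =b=> t4, =b=> t5, =b=> t6
  t1 = (0 | (0 | 0))\{b} → ∅
  t2 = b.0 | (b.0 | b.0)\{a} → =b=> t7, =b=> t8, =b=> t9
  t3 = (a.b.0 + b.(0 | 0)) | (0 | b.0)\{a} → =a=> t8, =b=> t10, =b=> t11
  t4 = (a.b.0 + b.(0 | 0)) | (b.0 | 0)\{a} → =a=> t9, =b=> t10, =b=> t12
  t5 = 0 | 0 | (b.0 | b.0)\{a} → =b=> t11, =b=> t12
  t6 = b.0 → =b=> t13
  t7 = 0 | (b.0 | b.0)\{a} → =b=> t14, =b=> t15
  t8 = b.0 | (0 | b.0)\{a} → =b=> t14, =b=> t16
  t9 = b.0 | (b.0 | 0)\{a} → =b=> t15, =b=> t16
  t10 = (a.b.0 + b.(0 | 0)) | (0 | 0)\{a} → =a=> t16, =b=> t17
  t11 = 0 | 0 | (0 | b.0)\{a} → =b=> t17
  t12 = 0 | 0 | (b.0 | 0)\{a} → =b=> t17
  t13 = 0 → ∅
  t14 = 0 | (0 | b.0)\{a} → =b=> t18
  t15 = 0 | (b.0 | 0)\{a} → =b=> t18
  t16 = b.0 | (0 | 0)\{a} → =b=> t18
  t17 = 0 | 0 | (0 | 0)\{a} → ∅
  t18 = 0 | (0 | 0)\{a} → ∅
Partition-refinement fixed point:
  B0 = {s0}
  B1 = {s3, s4, t3, t4}
  B2 = {s10, t10}
  B3 = {s1, s17, s18, s19, t1, t13, t17, t18}
  B4 = {s11, s12, s13, s14, s15, s16, t11, t12, t14, t15, t16, t6}
  B5 = {s5, s6, s7, s8, s9, t5, t7, t8, t9}
  B6 = {s2, t2}
  B7 = {t0}
s0 ∈ B0, t0 ∈ B7 → different blocks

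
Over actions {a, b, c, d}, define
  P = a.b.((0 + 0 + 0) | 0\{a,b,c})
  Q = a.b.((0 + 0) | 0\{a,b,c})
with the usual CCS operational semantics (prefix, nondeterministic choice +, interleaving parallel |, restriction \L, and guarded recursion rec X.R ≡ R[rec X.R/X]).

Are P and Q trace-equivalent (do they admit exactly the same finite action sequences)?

trace-equivalent

LTS(P): 3 reachable states
  p0 = a.b.((0 + 0 + 0) | 0\{a,b,c}) ⊢ —a→ p1
  p1 = b.((0 + 0 + 0) | 0\{a,b,c}) ⊢ —b→ p2
  p2 = (0 + 0 + 0) | 0\{a,b,c} ⊢ deadlocked
LTS(Q): 3 reachable states
  q0 = a.b.((0 + 0) | 0\{a,b,c}) ⊢ —a→ q1
  q1 = b.((0 + 0) | 0\{a,b,c}) ⊢ —b→ q2
  q2 = (0 + 0) | 0\{a,b,c} ⊢ deadlocked
Partition-refinement fixed point:
  B0 = {p0, q0}
  B1 = {p1, q1}
  B2 = {p2, q2}
p0 ∈ B0, q0 ∈ B0 → same block
Bisimilar ⇒ trace-equivalent.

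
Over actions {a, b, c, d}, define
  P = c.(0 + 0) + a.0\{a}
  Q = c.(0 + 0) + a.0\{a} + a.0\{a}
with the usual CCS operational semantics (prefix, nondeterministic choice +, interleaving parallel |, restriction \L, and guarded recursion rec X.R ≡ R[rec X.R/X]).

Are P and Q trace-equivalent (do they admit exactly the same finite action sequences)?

P's transition system — 3 states:
  p0 = c.(0 + 0) + a.0\{a} → --a--▸ p1, --c--▸ p2
  p1 = 0\{a} → ·
  p2 = 0 + 0 → ·
Q's transition system — 3 states:
  q0 = c.(0 + 0) + a.0\{a} + a.0\{a} → --a--▸ q1, --c--▸ q2
  q1 = 0\{a} → ·
  q2 = 0 + 0 → ·
Bisimilarity quotient blocks:
  B0 = {p0, q0}
  B1 = {p1, p2, q1, q2}
p0 ∈ B0, q0 ∈ B0 → same block
Bisimilar ⇒ trace-equivalent.

traces(P) = traces(Q)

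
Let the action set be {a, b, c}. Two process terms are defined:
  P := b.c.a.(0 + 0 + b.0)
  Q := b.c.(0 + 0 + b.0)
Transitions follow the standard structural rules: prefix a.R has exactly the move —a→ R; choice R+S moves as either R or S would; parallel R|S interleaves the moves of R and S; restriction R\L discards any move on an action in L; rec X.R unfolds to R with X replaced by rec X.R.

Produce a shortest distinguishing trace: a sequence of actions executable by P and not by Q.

P's transition system — 5 states:
  s0 = b.c.a.(0 + 0 + b.0) has moves -b-> s1
  s1 = c.a.(0 + 0 + b.0) has moves -c-> s2
  s2 = a.(0 + 0 + b.0) has moves -a-> s3
  s3 = 0 + 0 + b.0 has moves -b-> s4
  s4 = 0 has moves (no moves)
Q's transition system — 4 states:
  t0 = b.c.(0 + 0 + b.0) has moves -b-> t1
  t1 = c.(0 + 0 + b.0) has moves -c-> t2
  t2 = 0 + 0 + b.0 has moves -b-> t3
  t3 = 0 has moves (no moves)
Run σ = ⟨bca⟩ on P: start {s0}
  after b @ step 1: {s1}
  after c @ step 2: {s2}
  after a @ step 3: {s3}
  ✓ P
Run σ = ⟨bca⟩ on Q: start {t0}
  after b @ step 1: {t1}
  after c @ step 2: {t2}
  after a @ step 3: ∅  — Q cannot continue

bca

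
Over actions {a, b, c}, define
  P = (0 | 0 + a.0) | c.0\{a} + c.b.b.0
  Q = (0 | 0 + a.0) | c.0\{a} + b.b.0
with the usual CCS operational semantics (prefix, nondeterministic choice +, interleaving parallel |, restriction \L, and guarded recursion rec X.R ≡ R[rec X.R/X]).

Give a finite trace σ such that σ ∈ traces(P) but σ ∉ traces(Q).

cb

P's transition system — 7 states:
  s0 = (0 | 0 + a.0) | c.0\{a} + c.b.b.0 | —a→ s1, —c→ s2, —c→ s3
  s1 = 0 | c.0\{a} | —c→ s4
  s2 = (0 | 0 + a.0) | 0\{a} | —a→ s4
  s3 = b.b.0 | —b→ s5
  s4 = 0 | 0\{a} | ·
  s5 = b.0 | —b→ s6
  s6 = 0 | ·
Q's transition system — 6 states:
  t0 = (0 | 0 + a.0) | c.0\{a} + b.b.0 | —a→ t1, —b→ t2, —c→ t3
  t1 = 0 | c.0\{a} | —c→ t4
  t2 = b.0 | —b→ t5
  t3 = (0 | 0 + a.0) | 0\{a} | —a→ t4
  t4 = 0 | 0\{a} | ·
  t5 = 0 | ·
Trace ⟨cb⟩ through P, begin at {s0}:
  after c @ step 1: {s2, s3}
  after b @ step 2: {s5}
  — P admits the full trace.
Trace ⟨cb⟩ through Q, begin at {t0}:
  after c @ step 1: {t3}
  after b @ step 2: ∅ (Q stuck)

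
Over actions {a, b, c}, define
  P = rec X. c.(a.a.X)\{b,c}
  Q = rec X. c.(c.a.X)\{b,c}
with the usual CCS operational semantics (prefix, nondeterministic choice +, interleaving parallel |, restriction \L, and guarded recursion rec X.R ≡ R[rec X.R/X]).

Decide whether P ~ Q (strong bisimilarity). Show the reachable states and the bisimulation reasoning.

NO

Reachable graph of P (4 states):
  p0 = rec X. c.(a.a.X)\{b,c} | —c→ p1
  p1 = (a.a.(rec X. c.(a.a.X)\{b,c}))\{b,c} | —a→ p2
  p2 = (a.(rec X. c.(a.a.X)\{b,c}))\{b,c} | —a→ p3
  p3 = (rec X. c.(a.a.X)\{b,c})\{b,c} | deadlocked
Reachable graph of Q (2 states):
  q0 = rec X. c.(c.a.X)\{b,c} | —c→ q1
  q1 = (c.a.(rec X. c.(c.a.X)\{b,c}))\{b,c} | deadlocked
Partition-refinement fixed point:
  B0 = {p0}
  B1 = {p1}
  B2 = {p2}
  B3 = {p3, q1}
  B4 = {q0}
p0 ∈ B0, q0 ∈ B4 → different blocks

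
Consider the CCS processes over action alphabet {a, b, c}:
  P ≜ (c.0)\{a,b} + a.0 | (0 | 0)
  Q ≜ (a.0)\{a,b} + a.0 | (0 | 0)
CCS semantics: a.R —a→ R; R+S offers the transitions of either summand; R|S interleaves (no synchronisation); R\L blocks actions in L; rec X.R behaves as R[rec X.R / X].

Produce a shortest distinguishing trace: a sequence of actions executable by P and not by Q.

c

P's transition system — 3 states:
  s0 = (c.0)\{a,b} + a.0 | (0 | 0) :: -a-> s1, -c-> s2
  s1 = 0 | (0 | 0) :: (no moves)
  s2 = 0\{a,b} :: (no moves)
Q's transition system — 2 states:
  t0 = (a.0)\{a,b} + a.0 | (0 | 0) :: -a-> t1
  t1 = 0 | (0 | 0) :: (no moves)
Trace ⟨c⟩ through P, begin at {s0}:
  step 1 (c): {s2}
  ✓ P
Trace ⟨c⟩ through Q, begin at {t0}:
  step 1 (c): ∅ (Q stuck)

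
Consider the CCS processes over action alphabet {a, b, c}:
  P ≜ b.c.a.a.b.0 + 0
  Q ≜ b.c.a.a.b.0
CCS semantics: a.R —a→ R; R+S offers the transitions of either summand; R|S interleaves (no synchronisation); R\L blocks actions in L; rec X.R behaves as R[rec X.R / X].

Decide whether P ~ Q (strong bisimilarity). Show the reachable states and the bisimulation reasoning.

Reachable graph of P (6 states):
  p0 = b.c.a.a.b.0 + 0 ⊢ --b--▸ p1
  p1 = c.a.a.b.0 ⊢ --c--▸ p2
  p2 = a.a.b.0 ⊢ --a--▸ p3
  p3 = a.b.0 ⊢ --a--▸ p4
  p4 = b.0 ⊢ --b--▸ p5
  p5 = 0 ⊢ ·
Reachable graph of Q (6 states):
  q0 = b.c.a.a.b.0 ⊢ --b--▸ q1
  q1 = c.a.a.b.0 ⊢ --c--▸ q2
  q2 = a.a.b.0 ⊢ --a--▸ q3
  q3 = a.b.0 ⊢ --a--▸ q4
  q4 = b.0 ⊢ --b--▸ q5
  q5 = 0 ⊢ ·
Bisimilarity quotient blocks:
  B0 = {p0, q0}
  B1 = {p1, q1}
  B2 = {p2, q2}
  B3 = {p3, q3}
  B4 = {p4, q4}
  B5 = {p5, q5}
p0 ∈ B0, q0 ∈ B0 → same block

YES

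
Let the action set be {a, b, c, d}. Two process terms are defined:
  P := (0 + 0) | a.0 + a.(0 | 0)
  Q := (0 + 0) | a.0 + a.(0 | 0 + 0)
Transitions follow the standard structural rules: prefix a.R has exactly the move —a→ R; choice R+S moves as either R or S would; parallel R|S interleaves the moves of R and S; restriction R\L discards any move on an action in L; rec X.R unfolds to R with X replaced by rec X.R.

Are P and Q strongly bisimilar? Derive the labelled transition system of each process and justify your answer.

P ~ Q

P's transition system — 3 states:
  m0 = (0 + 0) | a.0 + a.(0 | 0) | =a=> m1, =a=> m2
  m1 = (0 + 0) | 0 | (no moves)
  m2 = 0 | 0 | (no moves)
Q's transition system — 3 states:
  n0 = (0 + 0) | a.0 + a.(0 | 0 + 0) | =a=> n1, =a=> n2
  n1 = (0 + 0) | 0 | (no moves)
  n2 = 0 | 0 + 0 | (no moves)
Coarsest stable partition (strong bisimilarity classes):
  B0 = {m0, n0}
  B1 = {m1, m2, n1, n2}
m0 ∈ B0, n0 ∈ B0 → same block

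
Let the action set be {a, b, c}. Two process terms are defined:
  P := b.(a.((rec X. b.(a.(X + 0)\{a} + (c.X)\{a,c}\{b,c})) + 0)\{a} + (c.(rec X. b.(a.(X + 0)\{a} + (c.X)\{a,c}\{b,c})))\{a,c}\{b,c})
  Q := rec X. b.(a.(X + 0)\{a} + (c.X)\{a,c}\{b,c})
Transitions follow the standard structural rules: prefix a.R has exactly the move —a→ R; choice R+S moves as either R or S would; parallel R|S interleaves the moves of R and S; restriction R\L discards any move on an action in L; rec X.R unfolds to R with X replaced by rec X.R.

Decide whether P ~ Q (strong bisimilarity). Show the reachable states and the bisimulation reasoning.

Reachable graph of P (4 states):
  p0 = b.(a.((rec X. b.(a.(X + 0)\{a} + (c.X)\{a,c}\{b,c})) + 0)\{a} + (c.(rec X. b.(a.(X + 0)\{a} + (c.X)\{a,c}\{b,c})))\{a,c}\{b,c}) has moves --b--▸ p1
  p1 = a.((rec X. b.(a.(X + 0)\{a} + (c.X)\{a,c}\{b,c})) + 0)\{a} + (c.(rec X. b.(a.(X + 0)\{a} + (c.X)\{a,c}\{b,c})))\{a,c}\{b,c} has moves --a--▸ p2
  p2 = ((rec X. b.(a.(X + 0)\{a} + (c.X)\{a,c}\{b,c})) + 0)\{a} has moves --b--▸ p3
  p3 = (a.((rec X. b.(a.(X + 0)\{a} + (c.X)\{a,c}\{b,c})) + 0)\{a} + (c.(rec X. b.(a.(X + 0)\{a} + (c.X)\{a,c}\{b,c})))\{a,c}\{b,c})\{a} has moves deadlocked
Reachable graph of Q (4 states):
  q0 = rec X. b.(a.(X + 0)\{a} + (c.X)\{a,c}\{b,c}) has moves --b--▸ q1
  q1 = a.((rec X. b.(a.(X + 0)\{a} + (c.X)\{a,c}\{b,c})) + 0)\{a} + (c.(rec X. b.(a.(X + 0)\{a} + (c.X)\{a,c}\{b,c})))\{a,c}\{b,c} has moves --a--▸ q2
  q2 = ((rec X. b.(a.(X + 0)\{a} + (c.X)\{a,c}\{b,c})) + 0)\{a} has moves --b--▸ q3
  q3 = (a.((rec X. b.(a.(X + 0)\{a} + (c.X)\{a,c}\{b,c})) + 0)\{a} + (c.(rec X. b.(a.(X + 0)\{a} + (c.X)\{a,c}\{b,c})))\{a,c}\{b,c})\{a} has moves deadlocked
Bisimilarity quotient blocks:
  B0 = {p0, q0}
  B1 = {p1, q1}
  B2 = {p2, q2}
  B3 = {p3, q3}
p0 ∈ B0, q0 ∈ B0 → same block

YES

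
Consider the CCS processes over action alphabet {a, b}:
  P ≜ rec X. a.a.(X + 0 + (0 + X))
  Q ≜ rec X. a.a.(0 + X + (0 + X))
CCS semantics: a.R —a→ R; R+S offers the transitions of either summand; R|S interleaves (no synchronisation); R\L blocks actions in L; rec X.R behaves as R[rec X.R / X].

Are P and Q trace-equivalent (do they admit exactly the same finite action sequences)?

LTS(P): 3 reachable states
  m0 = rec X. a.a.(X + 0 + (0 + X)) has moves ··a··> m1
  m1 = a.((rec X. a.a.(X + 0 + (0 + X))) + 0 + (0 + (rec X. a.a.(X + 0 + (0 + X))))) has moves ··a··> m2
  m2 = (rec X. a.a.(X + 0 + (0 + X))) + 0 + (0 + (rec X. a.a.(X + 0 + (0 + X)))) has moves ··a··> m1
LTS(Q): 3 reachable states
  n0 = rec X. a.a.(0 + X + (0 + X)) has moves ··a··> n1
  n1 = a.(0 + (rec X. a.a.(0 + X + (0 + X))) + (0 + (rec X. a.a.(0 + X + (0 + X))))) has moves ··a··> n2
  n2 = 0 + (rec X. a.a.(0 + X + (0 + X))) + (0 + (rec X. a.a.(0 + X + (0 + X)))) has moves ··a··> n1
Bisimilarity quotient blocks:
  B0 = {m0, m1, m2, n0, n1, n2}
m0 ∈ B0, n0 ∈ B0 → same block
Bisimilar ⇒ trace-equivalent.

trace-equivalent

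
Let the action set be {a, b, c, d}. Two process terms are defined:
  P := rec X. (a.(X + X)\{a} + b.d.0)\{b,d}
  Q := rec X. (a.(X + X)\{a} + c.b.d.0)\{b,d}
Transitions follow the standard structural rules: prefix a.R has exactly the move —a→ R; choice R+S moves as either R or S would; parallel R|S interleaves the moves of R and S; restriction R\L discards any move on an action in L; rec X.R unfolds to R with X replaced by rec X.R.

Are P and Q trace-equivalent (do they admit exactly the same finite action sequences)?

Reachable graph of P (2 states):
  m0 = rec X. (a.(X + X)\{a} + b.d.0)\{b,d} ⊢ =a=> m1
  m1 = ((rec X. (a.(X + X)\{a} + b.d.0)\{b,d}) + (rec X. (a.(X + X)\{a} + b.d.0)\{b,d}))\{a}\{b,d} ⊢ ∅
Reachable graph of Q (4 states):
  n0 = rec X. (a.(X + X)\{a} + c.b.d.0)\{b,d} ⊢ =a=> n1, =c=> n2
  n1 = ((rec X. (a.(X + X)\{a} + c.b.d.0)\{b,d}) + (rec X. (a.(X + X)\{a} + c.b.d.0)\{b,d}))\{a}\{b,d} ⊢ =c=> n3
  n2 = (b.d.0)\{b,d} ⊢ ∅
  n3 = (b.d.0)\{b,d}\{a}\{b,d} ⊢ ∅
Trace ⟨c⟩ through Q, begin at {n0}:
  step 1 (c): {n2}
  Q completes σ.
Trace ⟨c⟩ through P, begin at {m0}:
  step 1 (c): ∅  — P cannot continue

NO — witness ⟨c⟩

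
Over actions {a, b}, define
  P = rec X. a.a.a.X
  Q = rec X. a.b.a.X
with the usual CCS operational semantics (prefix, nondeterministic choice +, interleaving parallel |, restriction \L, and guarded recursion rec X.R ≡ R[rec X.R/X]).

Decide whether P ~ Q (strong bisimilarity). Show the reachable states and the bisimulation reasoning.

Reachable graph of P (3 states):
  s0 = rec X. a.a.a.X ⊢ =a=> s1
  s1 = a.a.(rec X. a.a.a.X) ⊢ =a=> s2
  s2 = a.(rec X. a.a.a.X) ⊢ =a=> s0
Reachable graph of Q (3 states):
  t0 = rec X. a.b.a.X ⊢ =a=> t1
  t1 = b.a.(rec X. a.b.a.X) ⊢ =b=> t2
  t2 = a.(rec X. a.b.a.X) ⊢ =a=> t0
Coarsest stable partition (strong bisimilarity classes):
  B0 = {s0, s1, s2}
  B1 = {t0}
  B2 = {t1}
  B3 = {t2}
s0 ∈ B0, t0 ∈ B1 → different blocks

P ≁ Q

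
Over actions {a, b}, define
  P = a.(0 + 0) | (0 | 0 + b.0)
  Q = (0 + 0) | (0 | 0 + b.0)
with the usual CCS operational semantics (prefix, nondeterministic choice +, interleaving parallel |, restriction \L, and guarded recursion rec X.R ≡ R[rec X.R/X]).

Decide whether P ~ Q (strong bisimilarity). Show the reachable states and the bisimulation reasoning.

P's transition system — 4 states:
  m0 = a.(0 + 0) | (0 | 0 + b.0) :: ··a··> m1, ··b··> m2
  m1 = (0 + 0) | (0 | 0 + b.0) :: ··b··> m3
  m2 = a.(0 + 0) | 0 :: ··a··> m3
  m3 = (0 + 0) | 0 :: (no moves)
Q's transition system — 2 states:
  n0 = (0 + 0) | (0 | 0 + b.0) :: ··b··> n1
  n1 = (0 + 0) | 0 :: (no moves)
Partition-refinement fixed point:
  B0 = {m0}
  B1 = {m1, n0}
  B2 = {m3, n1}
  B3 = {m2}
m0 ∈ B0, n0 ∈ B1 → different blocks

not bisimilar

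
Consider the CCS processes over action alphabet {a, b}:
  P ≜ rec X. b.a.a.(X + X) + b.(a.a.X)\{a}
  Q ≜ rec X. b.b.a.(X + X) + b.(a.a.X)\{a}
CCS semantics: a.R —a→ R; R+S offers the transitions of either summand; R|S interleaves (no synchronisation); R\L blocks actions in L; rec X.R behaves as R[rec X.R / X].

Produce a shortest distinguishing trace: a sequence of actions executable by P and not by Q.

P's transition system — 5 states:
  u0 = rec X. b.a.a.(X + X) + b.(a.a.X)\{a} :: —b→ u1, —b→ u2
  u1 = (a.a.(rec X. b.a.a.(X + X) + b.(a.a.X)\{a}))\{a} :: ·
  u2 = a.a.((rec X. b.a.a.(X + X) + b.(a.a.X)\{a}) + (rec X. b.a.a.(X + X) + b.(a.a.X)\{a})) :: —a→ u3
  u3 = a.((rec X. b.a.a.(X + X) + b.(a.a.X)\{a}) + (rec X. b.a.a.(X + X) + b.(a.a.X)\{a})) :: —a→ u4
  u4 = (rec X. b.a.a.(X + X) + b.(a.a.X)\{a}) + (rec X. b.a.a.(X + X) + b.(a.a.X)\{a}) :: —b→ u1, —b→ u2
Q's transition system — 5 states:
  v0 = rec X. b.b.a.(X + X) + b.(a.a.X)\{a} :: —b→ v1, —b→ v2
  v1 = (a.a.(rec X. b.b.a.(X + X) + b.(a.a.X)\{a}))\{a} :: ·
  v2 = b.a.((rec X. b.b.a.(X + X) + b.(a.a.X)\{a}) + (rec X. b.b.a.(X + X) + b.(a.a.X)\{a})) :: —b→ v3
  v3 = a.((rec X. b.b.a.(X + X) + b.(a.a.X)\{a}) + (rec X. b.b.a.(X + X) + b.(a.a.X)\{a})) :: —a→ v4
  v4 = (rec X. b.b.a.(X + X) + b.(a.a.X)\{a}) + (rec X. b.b.a.(X + X) + b.(a.a.X)\{a}) :: —b→ v1, —b→ v2
Executing ba from P (initial set {u0}):
  after b @ step 1: {u1, u2}
  after a @ step 2: {u3}
  P completes σ.
Executing ba from Q (initial set {v0}):
  after b @ step 1: {v1, v2}
  after a @ step 2: no successor for Q

ba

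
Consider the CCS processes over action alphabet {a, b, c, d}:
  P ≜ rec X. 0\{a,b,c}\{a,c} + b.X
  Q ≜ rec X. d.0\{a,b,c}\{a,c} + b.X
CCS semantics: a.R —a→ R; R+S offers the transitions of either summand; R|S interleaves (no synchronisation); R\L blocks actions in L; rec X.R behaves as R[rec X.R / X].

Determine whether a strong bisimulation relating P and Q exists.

not bisimilar

LTS(P): 1 reachable states
  m0 = rec X. 0\{a,b,c}\{a,c} + b.X | =b=> m0
LTS(Q): 2 reachable states
  n0 = rec X. d.0\{a,b,c}\{a,c} + b.X | =b=> n0, =d=> n1
  n1 = 0\{a,b,c}\{a,c} | (no moves)
Coarsest stable partition (strong bisimilarity classes):
  B0 = {m0}
  B1 = {n0}
  B2 = {n1}
m0 ∈ B0, n0 ∈ B1 → different blocks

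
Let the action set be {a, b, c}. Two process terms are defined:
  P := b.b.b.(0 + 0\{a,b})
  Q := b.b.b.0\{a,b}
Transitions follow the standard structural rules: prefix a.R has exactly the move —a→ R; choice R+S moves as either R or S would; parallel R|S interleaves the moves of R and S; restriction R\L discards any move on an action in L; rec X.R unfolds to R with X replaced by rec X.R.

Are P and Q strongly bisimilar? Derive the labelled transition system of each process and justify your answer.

YES

LTS(P): 4 reachable states
  m0 = b.b.b.(0 + 0\{a,b}) → —b→ m1
  m1 = b.b.(0 + 0\{a,b}) → —b→ m2
  m2 = b.(0 + 0\{a,b}) → —b→ m3
  m3 = 0 + 0\{a,b} → ·
LTS(Q): 4 reachable states
  n0 = b.b.b.0\{a,b} → —b→ n1
  n1 = b.b.0\{a,b} → —b→ n2
  n2 = b.0\{a,b} → —b→ n3
  n3 = 0\{a,b} → ·
Partition-refinement fixed point:
  B0 = {m0, n0}
  B1 = {m1, n1}
  B2 = {m2, n2}
  B3 = {m3, n3}
m0 ∈ B0, n0 ∈ B0 → same block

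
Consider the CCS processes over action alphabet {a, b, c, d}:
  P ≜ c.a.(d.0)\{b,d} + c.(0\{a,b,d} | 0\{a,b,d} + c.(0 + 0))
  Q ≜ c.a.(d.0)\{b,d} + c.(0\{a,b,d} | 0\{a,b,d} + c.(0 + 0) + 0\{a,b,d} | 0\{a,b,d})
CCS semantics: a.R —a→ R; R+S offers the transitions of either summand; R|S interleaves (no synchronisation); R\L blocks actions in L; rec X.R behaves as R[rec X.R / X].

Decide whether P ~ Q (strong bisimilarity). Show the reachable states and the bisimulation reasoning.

P ~ Q

P's transition system — 5 states:
  u0 = c.a.(d.0)\{b,d} + c.(0\{a,b,d} | 0\{a,b,d} + c.(0 + 0)) ⊢ --c--▸ u1, --c--▸ u2
  u1 = 0\{a,b,d} | 0\{a,b,d} + c.(0 + 0) ⊢ --c--▸ u3
  u2 = a.(d.0)\{b,d} ⊢ --a--▸ u4
  u3 = 0 + 0 ⊢ ·
  u4 = (d.0)\{b,d} ⊢ ·
Q's transition system — 5 states:
  v0 = c.a.(d.0)\{b,d} + c.(0\{a,b,d} | 0\{a,b,d} + c.(0 + 0) + 0\{a,b,d} | 0\{a,b,d}) ⊢ --c--▸ v1, --c--▸ v2
  v1 = 0\{a,b,d} | 0\{a,b,d} + c.(0 + 0) + 0\{a,b,d} | 0\{a,b,d} ⊢ --c--▸ v3
  v2 = a.(d.0)\{b,d} ⊢ --a--▸ v4
  v3 = 0 + 0 ⊢ ·
  v4 = (d.0)\{b,d} ⊢ ·
Partition-refinement fixed point:
  B0 = {u0, v0}
  B1 = {u1, v1}
  B2 = {u3, u4, v3, v4}
  B3 = {u2, v2}
u0 ∈ B0, v0 ∈ B0 → same block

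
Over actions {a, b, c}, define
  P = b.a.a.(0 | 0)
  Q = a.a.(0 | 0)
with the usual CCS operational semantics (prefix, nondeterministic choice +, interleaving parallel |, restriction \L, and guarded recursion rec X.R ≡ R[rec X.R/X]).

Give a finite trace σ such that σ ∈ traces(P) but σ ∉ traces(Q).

b

LTS(P): 4 reachable states
  m0 = b.a.a.(0 | 0) ⊢ --b--▸ m1
  m1 = a.a.(0 | 0) ⊢ --a--▸ m2
  m2 = a.(0 | 0) ⊢ --a--▸ m3
  m3 = 0 | 0 ⊢ deadlocked
LTS(Q): 3 reachable states
  n0 = a.a.(0 | 0) ⊢ --a--▸ n1
  n1 = a.(0 | 0) ⊢ --a--▸ n2
  n2 = 0 | 0 ⊢ deadlocked
Run σ = ⟨b⟩ on P: start {m0}
  after b @ step 1: {m1}
  — P admits the full trace.
Run σ = ⟨b⟩ on Q: start {n0}
  after b @ step 1: ∅ (Q stuck)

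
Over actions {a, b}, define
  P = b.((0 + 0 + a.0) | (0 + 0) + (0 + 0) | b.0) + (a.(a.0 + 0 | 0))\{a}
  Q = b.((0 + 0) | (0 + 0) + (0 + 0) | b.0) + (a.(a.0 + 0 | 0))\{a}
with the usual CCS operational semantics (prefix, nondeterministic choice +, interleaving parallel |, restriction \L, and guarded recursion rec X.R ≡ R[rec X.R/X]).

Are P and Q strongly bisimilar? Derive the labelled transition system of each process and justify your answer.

P's transition system — 4 states:
  u0 = b.((0 + 0 + a.0) | (0 + 0) + (0 + 0) | b.0) + (a.(a.0 + 0 | 0))\{a} :: =b=> u1
  u1 = (0 + 0 + a.0) | (0 + 0) + (0 + 0) | b.0 :: =a=> u2, =b=> u3
  u2 = 0 | (0 + 0) :: (no moves)
  u3 = (0 + 0) | 0 :: (no moves)
Q's transition system — 3 states:
  v0 = b.((0 + 0) | (0 + 0) + (0 + 0) | b.0) + (a.(a.0 + 0 | 0))\{a} :: =b=> v1
  v1 = (0 + 0) | (0 + 0) + (0 + 0) | b.0 :: =b=> v2
  v2 = (0 + 0) | 0 :: (no moves)
Bisimilarity quotient blocks:
  B0 = {u0}
  B1 = {u1}
  B2 = {u2, u3, v2}
  B3 = {v0}
  B4 = {v1}
u0 ∈ B0, v0 ∈ B3 → different blocks

P ≁ Q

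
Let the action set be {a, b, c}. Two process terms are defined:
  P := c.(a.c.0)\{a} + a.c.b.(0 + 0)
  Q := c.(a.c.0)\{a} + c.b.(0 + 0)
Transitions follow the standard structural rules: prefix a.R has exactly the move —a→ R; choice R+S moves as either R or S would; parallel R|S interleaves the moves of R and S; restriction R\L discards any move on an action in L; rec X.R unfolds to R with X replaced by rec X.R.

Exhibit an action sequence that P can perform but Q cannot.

a

Reachable graph of P (5 states):
  s0 = c.(a.c.0)\{a} + a.c.b.(0 + 0) ⊢ =a=> s1, =c=> s2
  s1 = c.b.(0 + 0) ⊢ =c=> s3
  s2 = (a.c.0)\{a} ⊢ ∅
  s3 = b.(0 + 0) ⊢ =b=> s4
  s4 = 0 + 0 ⊢ ∅
Reachable graph of Q (4 states):
  t0 = c.(a.c.0)\{a} + c.b.(0 + 0) ⊢ =c=> t1, =c=> t2
  t1 = (a.c.0)\{a} ⊢ ∅
  t2 = b.(0 + 0) ⊢ =b=> t3
  t3 = 0 + 0 ⊢ ∅
Run σ = ⟨a⟩ on P: start {s0}
  [1] a ⇒ {s1}
  P completes σ.
Run σ = ⟨a⟩ on Q: start {t0}
  [1] a ⇒ no successor for Q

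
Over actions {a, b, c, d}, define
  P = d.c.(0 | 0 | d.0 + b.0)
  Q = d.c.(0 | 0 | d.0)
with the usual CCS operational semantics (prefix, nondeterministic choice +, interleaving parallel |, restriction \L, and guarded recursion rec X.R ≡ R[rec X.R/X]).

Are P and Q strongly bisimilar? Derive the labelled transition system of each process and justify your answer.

P's transition system — 5 states:
  s0 = d.c.(0 | 0 | d.0 + b.0) → =d=> s1
  s1 = c.(0 | 0 | d.0 + b.0) → =c=> s2
  s2 = 0 | 0 | d.0 + b.0 → =b=> s3, =d=> s4
  s3 = 0 → ·
  s4 = 0 | 0 | 0 → ·
Q's transition system — 4 states:
  t0 = d.c.(0 | 0 | d.0) → =d=> t1
  t1 = c.(0 | 0 | d.0) → =c=> t2
  t2 = 0 | 0 | d.0 → =d=> t3
  t3 = 0 | 0 | 0 → ·
Coarsest stable partition (strong bisimilarity classes):
  B0 = {s0}
  B1 = {s1}
  B2 = {s2}
  B3 = {s3, s4, t3}
  B4 = {t0}
  B5 = {t1}
  B6 = {t2}
s0 ∈ B0, t0 ∈ B4 → different blocks

P ≁ Q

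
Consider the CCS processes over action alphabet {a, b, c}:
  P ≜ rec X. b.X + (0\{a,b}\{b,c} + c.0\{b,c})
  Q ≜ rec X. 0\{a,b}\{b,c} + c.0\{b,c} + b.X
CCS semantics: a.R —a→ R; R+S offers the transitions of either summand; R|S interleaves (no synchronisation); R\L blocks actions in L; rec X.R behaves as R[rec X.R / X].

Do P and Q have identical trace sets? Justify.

trace-equivalent

Reachable graph of P (2 states):
  p0 = rec X. b.X + (0\{a,b}\{b,c} + c.0\{b,c}) → -b-> p0, -c-> p1
  p1 = 0\{b,c} → deadlocked
Reachable graph of Q (2 states):
  q0 = rec X. 0\{a,b}\{b,c} + c.0\{b,c} + b.X → -b-> q0, -c-> q1
  q1 = 0\{b,c} → deadlocked
Bisimilarity quotient blocks:
  B0 = {p0, q0}
  B1 = {p1, q1}
p0 ∈ B0, q0 ∈ B0 → same block
Bisimilar ⇒ trace-equivalent.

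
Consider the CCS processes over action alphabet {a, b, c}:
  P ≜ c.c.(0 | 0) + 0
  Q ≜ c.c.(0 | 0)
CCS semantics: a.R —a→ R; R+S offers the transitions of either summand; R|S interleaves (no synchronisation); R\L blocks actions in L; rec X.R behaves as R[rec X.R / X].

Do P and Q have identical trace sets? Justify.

YES

Reachable graph of P (3 states):
  s0 = c.c.(0 | 0) + 0 ⊢ =c=> s1
  s1 = c.(0 | 0) ⊢ =c=> s2
  s2 = 0 | 0 ⊢ (no moves)
Reachable graph of Q (3 states):
  t0 = c.c.(0 | 0) ⊢ =c=> t1
  t1 = c.(0 | 0) ⊢ =c=> t2
  t2 = 0 | 0 ⊢ (no moves)
Partition-refinement fixed point:
  B0 = {s0, t0}
  B1 = {s1, t1}
  B2 = {s2, t2}
s0 ∈ B0, t0 ∈ B0 → same block
Bisimilar ⇒ trace-equivalent.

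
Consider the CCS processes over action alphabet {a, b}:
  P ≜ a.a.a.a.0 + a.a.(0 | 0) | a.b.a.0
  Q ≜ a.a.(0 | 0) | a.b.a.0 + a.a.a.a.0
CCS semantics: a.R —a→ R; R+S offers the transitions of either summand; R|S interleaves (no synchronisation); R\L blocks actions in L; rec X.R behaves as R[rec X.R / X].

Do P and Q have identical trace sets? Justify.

trace-equivalent

LTS(P): 16 reachable states
  u0 = a.a.a.a.0 + a.a.(0 | 0) | a.b.a.0 has moves -a-> u1, -a-> u2, -a-> u3
  u1 = a.(0 | 0) | a.b.a.0 has moves -a-> u4, -a-> u5
  u2 = a.a.(0 | 0) | b.a.0 has moves -a-> u5, -b-> u6
  u3 = a.a.a.0 has moves -a-> u7
  u4 = 0 | 0 | a.b.a.0 has moves -a-> u8
  u5 = a.(0 | 0) | b.a.0 has moves -a-> u8, -b-> u9
  u6 = a.a.(0 | 0) | a.0 has moves -a-> u10, -a-> u9
  u7 = a.a.0 has moves -a-> u11
  u8 = 0 | 0 | b.a.0 has moves -b-> u12
  u9 = a.(0 | 0) | a.0 has moves -a-> u12, -a-> u13
  u10 = a.a.(0 | 0) | 0 has moves -a-> u13
  u11 = a.0 has moves -a-> u14
  u12 = 0 | 0 | a.0 has moves -a-> u15
  u13 = a.(0 | 0) | 0 has moves -a-> u15
  u14 = 0 has moves stopped
  u15 = 0 | 0 | 0 has moves stopped
LTS(Q): 16 reachable states
  v0 = a.a.(0 | 0) | a.b.a.0 + a.a.a.a.0 has moves -a-> v1, -a-> v2, -a-> v3
  v1 = a.(0 | 0) | a.b.a.0 has moves -a-> v4, -a-> v5
  v2 = a.a.(0 | 0) | b.a.0 has moves -a-> v5, -b-> v6
  v3 = a.a.a.0 has moves -a-> v7
  v4 = 0 | 0 | a.b.a.0 has moves -a-> v8
  v5 = a.(0 | 0) | b.a.0 has moves -a-> v8, -b-> v9
  v6 = a.a.(0 | 0) | a.0 has moves -a-> v10, -a-> v9
  v7 = a.a.0 has moves -a-> v11
  v8 = 0 | 0 | b.a.0 has moves -b-> v12
  v9 = a.(0 | 0) | a.0 has moves -a-> v12, -a-> v13
  v10 = a.a.(0 | 0) | 0 has moves -a-> v13
  v11 = a.0 has moves -a-> v14
  v12 = 0 | 0 | a.0 has moves -a-> v15
  v13 = a.(0 | 0) | 0 has moves -a-> v15
  v14 = 0 has moves stopped
  v15 = 0 | 0 | 0 has moves stopped
Partition-refinement fixed point:
  B0 = {u0, v0}
  B1 = {u2, v2}
  B2 = {u3, u6, v3, v6}
  B3 = {u10, u7, u9, v10, v7, v9}
  B4 = {u11, u12, u13, v11, v12, v13}
  B5 = {u14, u15, v14, v15}
  B6 = {u5, v5}
  B7 = {u8, v8}
  B8 = {u1, v1}
  B9 = {u4, v4}
u0 ∈ B0, v0 ∈ B0 → same block
Bisimilar ⇒ trace-equivalent.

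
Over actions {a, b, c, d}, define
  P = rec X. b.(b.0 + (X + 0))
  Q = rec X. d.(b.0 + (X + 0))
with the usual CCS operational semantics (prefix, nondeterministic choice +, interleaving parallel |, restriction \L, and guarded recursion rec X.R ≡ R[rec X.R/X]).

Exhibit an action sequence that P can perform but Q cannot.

b

LTS(P): 3 reachable states
  m0 = rec X. b.(b.0 + (X + 0)) :: —b→ m1
  m1 = b.0 + ((rec X. b.(b.0 + (X + 0))) + 0) :: —b→ m1, —b→ m2
  m2 = 0 :: ·
LTS(Q): 3 reachable states
  n0 = rec X. d.(b.0 + (X + 0)) :: —d→ n1
  n1 = b.0 + ((rec X. d.(b.0 + (X + 0))) + 0) :: —b→ n2, —d→ n1
  n2 = 0 :: ·
Trace ⟨b⟩ through P, begin at {m0}:
  step 1 (b): {m1}
  — P admits the full trace.
Trace ⟨b⟩ through Q, begin at {n0}:
  step 1 (b): ∅  — Q cannot continue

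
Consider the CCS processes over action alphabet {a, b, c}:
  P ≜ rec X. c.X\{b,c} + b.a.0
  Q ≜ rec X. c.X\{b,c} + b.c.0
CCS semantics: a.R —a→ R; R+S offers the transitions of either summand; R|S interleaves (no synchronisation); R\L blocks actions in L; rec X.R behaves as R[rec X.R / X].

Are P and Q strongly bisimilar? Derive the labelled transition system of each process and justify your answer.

Reachable graph of P (4 states):
  u0 = rec X. c.X\{b,c} + b.a.0 ⊢ -b-> u1, -c-> u2
  u1 = a.0 ⊢ -a-> u3
  u2 = (rec X. c.X\{b,c} + b.a.0)\{b,c} ⊢ ·
  u3 = 0 ⊢ ·
Reachable graph of Q (4 states):
  v0 = rec X. c.X\{b,c} + b.c.0 ⊢ -b-> v1, -c-> v2
  v1 = c.0 ⊢ -c-> v3
  v2 = (rec X. c.X\{b,c} + b.c.0)\{b,c} ⊢ ·
  v3 = 0 ⊢ ·
Coarsest stable partition (strong bisimilarity classes):
  B0 = {u0}
  B1 = {u1}
  B2 = {u2, u3, v2, v3}
  B3 = {v0}
  B4 = {v1}
u0 ∈ B0, v0 ∈ B3 → different blocks

P ≁ Q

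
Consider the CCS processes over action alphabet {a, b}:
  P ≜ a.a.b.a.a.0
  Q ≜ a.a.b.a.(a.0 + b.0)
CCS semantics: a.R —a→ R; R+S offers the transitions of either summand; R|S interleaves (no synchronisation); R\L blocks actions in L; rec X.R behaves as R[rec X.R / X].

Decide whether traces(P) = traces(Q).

NO — witness ⟨aabab⟩

Reachable graph of P (6 states):
  s0 = a.a.b.a.a.0 :: ··a··> s1
  s1 = a.b.a.a.0 :: ··a··> s2
  s2 = b.a.a.0 :: ··b··> s3
  s3 = a.a.0 :: ··a··> s4
  s4 = a.0 :: ··a··> s5
  s5 = 0 :: (no moves)
Reachable graph of Q (6 states):
  t0 = a.a.b.a.(a.0 + b.0) :: ··a··> t1
  t1 = a.b.a.(a.0 + b.0) :: ··a··> t2
  t2 = b.a.(a.0 + b.0) :: ··b··> t3
  t3 = a.(a.0 + b.0) :: ··a··> t4
  t4 = a.0 + b.0 :: ··a··> t5, ··b··> t5
  t5 = 0 :: (no moves)
Executing aabab from Q (initial set {t0}):
  step 1 (a): {t1}
  step 2 (a): {t2}
  step 3 (b): {t3}
  step 4 (a): {t4}
  step 5 (b): {t5}
  ✓ Q
Executing aabab from P (initial set {s0}):
  step 1 (a): {s1}
  step 2 (a): {s2}
  step 3 (b): {s3}
  step 4 (a): {s4}
  step 5 (b): no successor for P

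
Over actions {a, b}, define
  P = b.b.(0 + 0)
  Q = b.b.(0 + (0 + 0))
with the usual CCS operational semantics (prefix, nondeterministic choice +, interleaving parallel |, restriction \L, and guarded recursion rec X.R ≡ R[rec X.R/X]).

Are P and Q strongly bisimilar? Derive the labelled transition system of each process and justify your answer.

YES

Reachable graph of P (3 states):
  p0 = b.b.(0 + 0) → ··b··> p1
  p1 = b.(0 + 0) → ··b··> p2
  p2 = 0 + 0 → ∅
Reachable graph of Q (3 states):
  q0 = b.b.(0 + (0 + 0)) → ··b··> q1
  q1 = b.(0 + (0 + 0)) → ··b··> q2
  q2 = 0 + (0 + 0) → ∅
Bisimilarity quotient blocks:
  B0 = {p0, q0}
  B1 = {p1, q1}
  B2 = {p2, q2}
p0 ∈ B0, q0 ∈ B0 → same block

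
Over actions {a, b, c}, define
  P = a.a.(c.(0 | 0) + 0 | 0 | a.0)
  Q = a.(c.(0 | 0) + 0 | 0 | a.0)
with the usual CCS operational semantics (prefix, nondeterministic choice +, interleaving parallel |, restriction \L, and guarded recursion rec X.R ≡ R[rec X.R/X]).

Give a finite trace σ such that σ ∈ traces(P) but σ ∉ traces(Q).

aaa

LTS(P): 5 reachable states
  m0 = a.a.(c.(0 | 0) + 0 | 0 | a.0) | --a--▸ m1
  m1 = a.(c.(0 | 0) + 0 | 0 | a.0) | --a--▸ m2
  m2 = c.(0 | 0) + 0 | 0 | a.0 | --a--▸ m3, --c--▸ m4
  m3 = 0 | 0 | 0 | (no moves)
  m4 = 0 | 0 | (no moves)
LTS(Q): 4 reachable states
  n0 = a.(c.(0 | 0) + 0 | 0 | a.0) | --a--▸ n1
  n1 = c.(0 | 0) + 0 | 0 | a.0 | --a--▸ n2, --c--▸ n3
  n2 = 0 | 0 | 0 | (no moves)
  n3 = 0 | 0 | (no moves)
Trace ⟨aaa⟩ through P, begin at {m0}:
  step 1 (a): {m1}
  step 2 (a): {m2}
  step 3 (a): {m3}
  P completes σ.
Trace ⟨aaa⟩ through Q, begin at {n0}:
  step 1 (a): {n1}
  step 2 (a): {n2}
  step 3 (a): ∅ (Q stuck)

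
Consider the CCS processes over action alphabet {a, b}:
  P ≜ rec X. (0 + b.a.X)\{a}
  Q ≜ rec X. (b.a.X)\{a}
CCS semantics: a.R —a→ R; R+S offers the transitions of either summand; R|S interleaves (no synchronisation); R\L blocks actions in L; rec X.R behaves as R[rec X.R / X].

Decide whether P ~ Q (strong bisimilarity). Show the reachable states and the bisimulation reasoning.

YES

LTS(P): 2 reachable states
  p0 = rec X. (0 + b.a.X)\{a} | --b--▸ p1
  p1 = (a.(rec X. (0 + b.a.X)\{a}))\{a} | stopped
LTS(Q): 2 reachable states
  q0 = rec X. (b.a.X)\{a} | --b--▸ q1
  q1 = (a.(rec X. (b.a.X)\{a}))\{a} | stopped
Partition-refinement fixed point:
  B0 = {p0, q0}
  B1 = {p1, q1}
p0 ∈ B0, q0 ∈ B0 → same block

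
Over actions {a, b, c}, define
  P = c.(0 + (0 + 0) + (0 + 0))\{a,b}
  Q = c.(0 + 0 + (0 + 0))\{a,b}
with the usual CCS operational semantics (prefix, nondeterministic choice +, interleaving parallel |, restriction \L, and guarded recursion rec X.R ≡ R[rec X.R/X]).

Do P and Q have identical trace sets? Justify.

traces(P) = traces(Q)

P's transition system — 2 states:
  u0 = c.(0 + (0 + 0) + (0 + 0))\{a,b} has moves ··c··> u1
  u1 = (0 + (0 + 0) + (0 + 0))\{a,b} has moves deadlocked
Q's transition system — 2 states:
  v0 = c.(0 + 0 + (0 + 0))\{a,b} has moves ··c··> v1
  v1 = (0 + 0 + (0 + 0))\{a,b} has moves deadlocked
Bisimilarity quotient blocks:
  B0 = {u0, v0}
  B1 = {u1, v1}
u0 ∈ B0, v0 ∈ B0 → same block
Bisimilar ⇒ trace-equivalent.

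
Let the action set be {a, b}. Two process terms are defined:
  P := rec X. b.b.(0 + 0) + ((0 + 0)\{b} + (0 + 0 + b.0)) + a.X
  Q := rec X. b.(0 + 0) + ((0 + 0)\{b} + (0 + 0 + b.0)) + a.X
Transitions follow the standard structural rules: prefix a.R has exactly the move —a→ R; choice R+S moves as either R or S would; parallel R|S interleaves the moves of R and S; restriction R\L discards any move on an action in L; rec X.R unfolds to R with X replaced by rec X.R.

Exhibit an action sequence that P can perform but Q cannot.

P's transition system — 4 states:
  s0 = rec X. b.b.(0 + 0) + ((0 + 0)\{b} + (0 + 0 + b.0)) + a.X has moves =a=> s0, =b=> s1, =b=> s2
  s1 = 0 has moves (no moves)
  s2 = b.(0 + 0) has moves =b=> s3
  s3 = 0 + 0 has moves (no moves)
Q's transition system — 3 states:
  t0 = rec X. b.(0 + 0) + ((0 + 0)\{b} + (0 + 0 + b.0)) + a.X has moves =a=> t0, =b=> t1, =b=> t2
  t1 = 0 has moves (no moves)
  t2 = 0 + 0 has moves (no moves)
Executing bb from P (initial set {s0}):
  after b @ step 1: {s1, s2}
  after b @ step 2: {s3}
  P completes σ.
Executing bb from Q (initial set {t0}):
  after b @ step 1: {t1, t2}
  after b @ step 2: ∅ (Q stuck)

bb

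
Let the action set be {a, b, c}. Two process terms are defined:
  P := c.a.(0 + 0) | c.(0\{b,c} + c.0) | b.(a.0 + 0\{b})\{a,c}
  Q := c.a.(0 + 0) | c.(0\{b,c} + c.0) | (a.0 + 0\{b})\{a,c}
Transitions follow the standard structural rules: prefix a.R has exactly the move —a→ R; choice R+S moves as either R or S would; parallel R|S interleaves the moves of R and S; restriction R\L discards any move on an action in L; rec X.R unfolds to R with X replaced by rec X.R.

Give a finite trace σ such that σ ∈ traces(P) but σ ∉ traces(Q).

P's transition system — 18 states:
  s0 = c.a.(0 + 0) | c.(0\{b,c} + c.0) | b.(a.0 + 0\{b})\{a,c} :: =b=> s1, =c=> s2, =c=> s3
  s1 = c.a.(0 + 0) | c.(0\{b,c} + c.0) | (a.0 + 0\{b})\{a,c} :: =c=> s4, =c=> s5
  s2 = a.(0 + 0) | c.(0\{b,c} + c.0) | b.(a.0 + 0\{b})\{a,c} :: =a=> s6, =b=> s4, =c=> s7
  s3 = c.a.(0 + 0) | (0\{b,c} + c.0) | b.(a.0 + 0\{b})\{a,c} :: =b=> s5, =c=> s7, =c=> s8
  s4 = a.(0 + 0) | c.(0\{b,c} + c.0) | (a.0 + 0\{b})\{a,c} :: =a=> s9, =c=> s10
  s5 = c.a.(0 + 0) | (0\{b,c} + c.0) | (a.0 + 0\{b})\{a,c} :: =c=> s10, =c=> s11
  s6 = (0 + 0) | c.(0\{b,c} + c.0) | b.(a.0 + 0\{b})\{a,c} :: =b=> s9, =c=> s12
  s7 = a.(0 + 0) | (0\{b,c} + c.0) | b.(a.0 + 0\{b})\{a,c} :: =a=> s12, =b=> s10, =c=> s13
  s8 = c.a.(0 + 0) | 0 | b.(a.0 + 0\{b})\{a,c} :: =b=> s11, =c=> s13
  s9 = (0 + 0) | c.(0\{b,c} + c.0) | (a.0 + 0\{b})\{a,c} :: =c=> s14
  s10 = a.(0 + 0) | (0\{b,c} + c.0) | (a.0 + 0\{b})\{a,c} :: =a=> s14, =c=> s15
  s11 = c.a.(0 + 0) | 0 | (a.0 + 0\{b})\{a,c} :: =c=> s15
  s12 = (0 + 0) | (0\{b,c} + c.0) | b.(a.0 + 0\{b})\{a,c} :: =b=> s14, =c=> s16
  s13 = a.(0 + 0) | 0 | b.(a.0 + 0\{b})\{a,c} :: =a=> s16, =b=> s15
  s14 = (0 + 0) | (0\{b,c} + c.0) | (a.0 + 0\{b})\{a,c} :: =c=> s17
  s15 = a.(0 + 0) | 0 | (a.0 + 0\{b})\{a,c} :: =a=> s17
  s16 = (0 + 0) | 0 | b.(a.0 + 0\{b})\{a,c} :: =b=> s17
  s17 = (0 + 0) | 0 | (a.0 + 0\{b})\{a,c} :: ·
Q's transition system — 9 states:
  t0 = c.a.(0 + 0) | c.(0\{b,c} + c.0) | (a.0 + 0\{b})\{a,c} :: =c=> t1, =c=> t2
  t1 = a.(0 + 0) | c.(0\{b,c} + c.0) | (a.0 + 0\{b})\{a,c} :: =a=> t3, =c=> t4
  t2 = c.a.(0 + 0) | (0\{b,c} + c.0) | (a.0 + 0\{b})\{a,c} :: =c=> t4, =c=> t5
  t3 = (0 + 0) | c.(0\{b,c} + c.0) | (a.0 + 0\{b})\{a,c} :: =c=> t6
  t4 = a.(0 + 0) | (0\{b,c} + c.0) | (a.0 + 0\{b})\{a,c} :: =a=> t6, =c=> t7
  t5 = c.a.(0 + 0) | 0 | (a.0 + 0\{b})\{a,c} :: =c=> t7
  t6 = (0 + 0) | (0\{b,c} + c.0) | (a.0 + 0\{b})\{a,c} :: =c=> t8
  t7 = a.(0 + 0) | 0 | (a.0 + 0\{b})\{a,c} :: =a=> t8
  t8 = (0 + 0) | 0 | (a.0 + 0\{b})\{a,c} :: ·
Run σ = ⟨b⟩ on P: start {s0}
  [1] b ⇒ {s1}
  P completes σ.
Run σ = ⟨b⟩ on Q: start {t0}
  [1] b ⇒ ∅  — Q cannot continue

b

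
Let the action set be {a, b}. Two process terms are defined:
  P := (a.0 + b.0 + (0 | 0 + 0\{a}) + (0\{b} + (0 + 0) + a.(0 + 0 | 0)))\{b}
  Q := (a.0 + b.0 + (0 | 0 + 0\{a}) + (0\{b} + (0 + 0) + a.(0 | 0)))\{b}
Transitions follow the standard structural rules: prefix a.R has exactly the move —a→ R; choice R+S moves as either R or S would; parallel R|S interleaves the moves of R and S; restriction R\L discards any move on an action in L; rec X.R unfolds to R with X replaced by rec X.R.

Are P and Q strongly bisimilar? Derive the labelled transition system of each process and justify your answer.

YES

Reachable graph of P (3 states):
  s0 = (a.0 + b.0 + (0 | 0 + 0\{a}) + (0\{b} + (0 + 0) + a.(0 + 0 | 0)))\{b} | =a=> s1, =a=> s2
  s1 = (0 + 0 | 0)\{b} | stopped
  s2 = 0\{b} | stopped
Reachable graph of Q (3 states):
  t0 = (a.0 + b.0 + (0 | 0 + 0\{a}) + (0\{b} + (0 + 0) + a.(0 | 0)))\{b} | =a=> t1, =a=> t2
  t1 = (0 | 0)\{b} | stopped
  t2 = 0\{b} | stopped
Bisimilarity quotient blocks:
  B0 = {s0, t0}
  B1 = {s1, s2, t1, t2}
s0 ∈ B0, t0 ∈ B0 → same block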